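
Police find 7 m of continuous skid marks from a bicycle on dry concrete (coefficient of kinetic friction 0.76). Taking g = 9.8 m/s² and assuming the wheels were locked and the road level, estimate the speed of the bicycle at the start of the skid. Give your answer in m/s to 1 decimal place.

Initial speed ≈ 10.2 m/s

Deceleration a = μg = 0.76 × 9.8 = 7.448 m/s².
v = √(2a·d) = √(2 × 7.448 × 7) = √104.272 = 10.2114 m/s.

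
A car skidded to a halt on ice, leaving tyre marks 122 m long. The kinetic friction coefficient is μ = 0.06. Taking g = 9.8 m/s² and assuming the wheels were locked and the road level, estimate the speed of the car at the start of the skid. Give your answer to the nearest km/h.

Deceleration a = μg = 0.06 × 9.8 = 0.588 m/s².
v = √(2a·d) = √(2 × 0.588 × 122) = √143.472 = 11.9780 m/s.
= 11.9780 × 3.6 = 43.121 km/h.

Initial speed ≈ 43 km/h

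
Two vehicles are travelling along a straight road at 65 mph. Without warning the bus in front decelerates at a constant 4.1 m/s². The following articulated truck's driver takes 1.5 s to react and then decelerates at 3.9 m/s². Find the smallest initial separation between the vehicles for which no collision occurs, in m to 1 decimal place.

65 mph × 0.44704 = 29.0576 m/s.
Leader travels v²/(2a_L) = 844.344 / 8.200 = 102.969 m before stopping.
Follower covers v·t_r = 29.0576 × 1.5 = 43.586 m while reacting, then v²/(2a_F) = 844.344 / 7.800 = 108.249 m while braking, for a total of 43.586 + 108.249 = 151.835 m.
Since a_F ≤ a_L and the follower starts braking later, the follower is never slower than the leader, so the closest approach is when both have stopped.
Minimum gap = 151.835 − 102.969 = 48.866 m.

Minimum gap ≈ 48.9 m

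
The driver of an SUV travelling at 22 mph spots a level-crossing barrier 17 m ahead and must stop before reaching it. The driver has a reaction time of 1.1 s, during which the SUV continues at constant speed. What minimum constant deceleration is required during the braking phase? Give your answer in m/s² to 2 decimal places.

22 mph × 0.44704 = 9.8349 m/s.
Distance covered during reaction = 9.8349 × 1.1 = 10.818 m.
Distance available for braking: 17 − 10.818 = 6.182 m.
v² = 2a·d ⇒ a = v²/(2d) = 9.8349² / (2 × 6.182) = 96.725 / 12.364 = 7.8231 m/s².

Required deceleration ≈ 7.82 m/s²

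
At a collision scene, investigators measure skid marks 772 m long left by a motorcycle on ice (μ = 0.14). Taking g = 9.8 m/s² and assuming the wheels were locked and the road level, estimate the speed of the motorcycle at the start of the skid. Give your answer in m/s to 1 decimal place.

Initial speed ≈ 46.0 m/s

Deceleration a = μg = 0.14 × 9.8 = 1.372 m/s².
v = √(2a·d) = √(2 × 1.372 × 772) = √2118.368 = 46.0257 m/s.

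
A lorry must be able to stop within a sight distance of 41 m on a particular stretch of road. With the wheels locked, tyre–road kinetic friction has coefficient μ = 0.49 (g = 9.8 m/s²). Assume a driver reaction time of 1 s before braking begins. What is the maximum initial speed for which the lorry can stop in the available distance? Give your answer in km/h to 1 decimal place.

a = μg = 0.49 × 9.8 = 4.802 m/s².
Stopping distance: v·t_r + v²/(2a) = 41 with t_r = 1 s and a = 4.802 m/s².
So v² + 9.604 v − 393.76 = 0.
Positive root: v = −a·t_r + √((a·t_r)² + 2a·d) = −4.802 + √(23.059 + 393.76) = 15.6141 m/s.
15.6141 m/s × 3.6 = 56.211 km/h.

Maximum speed ≈ 56.2 km/h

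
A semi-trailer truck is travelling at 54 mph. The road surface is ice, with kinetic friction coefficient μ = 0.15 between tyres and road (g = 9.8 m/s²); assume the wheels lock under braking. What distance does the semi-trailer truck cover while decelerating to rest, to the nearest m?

Braking distance ≈ 198 m

54 mph × 0.44704 = 24.1402 m/s.
a = μg = 0.15 × 9.8 = 1.470 m/s².
Braking distance = v²/(2a) = 24.1402² / (2 × 1.470) = 582.749 / 2.940 = 198.214 m.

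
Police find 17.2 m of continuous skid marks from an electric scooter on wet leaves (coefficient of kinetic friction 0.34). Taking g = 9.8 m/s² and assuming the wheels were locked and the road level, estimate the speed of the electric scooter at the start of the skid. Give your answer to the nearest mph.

Deceleration a = μg = 0.34 × 9.8 = 3.332 m/s².
v = √(2a·d) = √(2 × 3.332 × 17.2) = √114.621 = 10.7061 m/s.
= 10.7061 ÷ 0.44704 = 23.949 mph.

Initial speed ≈ 24 mph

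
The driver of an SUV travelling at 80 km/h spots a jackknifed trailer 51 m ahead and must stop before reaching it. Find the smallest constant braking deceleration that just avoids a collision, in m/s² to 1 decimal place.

Required deceleration ≈ 4.8 m/s²

80 km/h ÷ 3.6 = 22.2222 m/s.
v² = 2a·d ⇒ a = v²/(2d) = 22.2222² / (2 × 51.000) = 493.826 / 102.000 = 4.8414 m/s².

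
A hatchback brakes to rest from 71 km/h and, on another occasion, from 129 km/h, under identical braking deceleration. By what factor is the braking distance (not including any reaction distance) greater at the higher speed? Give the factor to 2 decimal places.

Factor ≈ 3.30

Braking distance d = v²/(2a), so with a fixed, d ∝ v².
Factor = (129/71)² = 1.8169² = 3.3011.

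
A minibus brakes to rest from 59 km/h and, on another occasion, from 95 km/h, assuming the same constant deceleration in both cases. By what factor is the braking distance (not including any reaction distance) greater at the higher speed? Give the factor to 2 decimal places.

Braking distance d = v²/(2a), so with a fixed, d ∝ v².
Factor = (95/59)² = 1.6102² = 2.5927.

Factor ≈ 2.59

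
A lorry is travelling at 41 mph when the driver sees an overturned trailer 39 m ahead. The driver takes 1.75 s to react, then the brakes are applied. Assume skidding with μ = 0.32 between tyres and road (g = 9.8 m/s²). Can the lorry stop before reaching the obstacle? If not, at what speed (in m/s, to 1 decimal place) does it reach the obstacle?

No — it strikes the obstacle at 17.1 m/s

41 mph × 0.44704 = 18.3286 m/s.
a = μg = 0.32 × 9.8 = 3.136 m/s².
Reaction distance = 18.3286 × 1.75 = 32.075 m.
Braking distance needed to stop: v²/(2a) = 335.938 / 6.272 = 53.562 m, so total needed = 32.075 + 53.562 = 85.637 m > 39 m — it cannot stop.
Distance remaining when braking begins: 39 − 32.075 = 6.925 m.
v² = v₀² − 2a·d = 335.938 − 2 × 3.136 × 6.925 = 292.504 m²/s².
v = √292.504 = 17.103 m/s.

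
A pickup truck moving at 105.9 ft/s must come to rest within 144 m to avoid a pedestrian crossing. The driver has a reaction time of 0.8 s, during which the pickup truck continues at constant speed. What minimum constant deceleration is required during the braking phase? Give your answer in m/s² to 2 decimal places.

Required deceleration ≈ 4.41 m/s²

105.9 ft/s × 0.3048 = 32.2783 m/s.
Distance covered during reaction = 32.2783 × 0.8 = 25.823 m.
Distance available for braking: 144 − 25.823 = 118.177 m.
v² = 2a·d ⇒ a = v²/(2d) = 32.2783² / (2 × 118.177) = 1041.889 / 236.354 = 4.4082 m/s².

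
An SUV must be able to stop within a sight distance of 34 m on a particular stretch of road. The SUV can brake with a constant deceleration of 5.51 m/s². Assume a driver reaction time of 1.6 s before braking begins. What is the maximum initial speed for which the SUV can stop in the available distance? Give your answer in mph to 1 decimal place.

Stopping distance: v·t_r + v²/(2a) = 34 with t_r = 1.6 s and a = 5.510 m/s².
So v² + 17.632 v − 374.68 = 0.
Positive root: v = −a·t_r + √((a·t_r)² + 2a·d) = −8.816 + √(77.722 + 374.68) = 12.4537 m/s.
12.4537 m/s ÷ 0.44704 = 27.858 mph.

Maximum speed ≈ 27.9 mph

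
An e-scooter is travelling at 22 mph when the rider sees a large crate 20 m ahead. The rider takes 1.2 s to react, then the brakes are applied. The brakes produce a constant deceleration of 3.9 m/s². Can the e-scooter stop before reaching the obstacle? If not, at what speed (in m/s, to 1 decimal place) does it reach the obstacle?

No — it strikes the obstacle at 5.7 m/s

22 mph × 0.44704 = 9.8349 m/s.
Reaction distance = 9.8349 × 1.2 = 11.802 m.
Braking distance needed to stop: v²/(2a) = 96.725 / 7.800 = 12.401 m, so total needed = 11.802 + 12.401 = 24.203 m > 20 m — it cannot stop.
Distance remaining when braking begins: 20 − 11.802 = 8.198 m.
v² = v₀² − 2a·d = 96.725 − 2 × 3.900 × 8.198 = 32.781 m²/s².
v = √32.781 = 5.725 m/s.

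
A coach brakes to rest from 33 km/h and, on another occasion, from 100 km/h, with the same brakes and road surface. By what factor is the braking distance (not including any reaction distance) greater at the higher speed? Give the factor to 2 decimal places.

Factor ≈ 9.18

Braking distance d = v²/(2a), so with a fixed, d ∝ v².
Factor = (100/33)² = 3.0303² = 9.1827.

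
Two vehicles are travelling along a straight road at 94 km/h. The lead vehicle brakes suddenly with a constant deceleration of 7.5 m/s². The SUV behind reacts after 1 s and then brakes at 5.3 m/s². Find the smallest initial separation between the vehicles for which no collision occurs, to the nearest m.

Minimum gap ≈ 45 m

94 km/h ÷ 3.6 = 26.1111 m/s.
Leader travels v²/(2a_L) = 681.790 / 15.000 = 45.453 m before stopping.
Follower covers v·t_r = 26.1111 × 1 = 26.111 m while reacting, then v²/(2a_F) = 681.790 / 10.600 = 64.320 m while braking, for a total of 26.111 + 64.320 = 90.431 m.
Since a_F ≤ a_L and the follower starts braking later, the follower is never slower than the leader, so the closest approach is when both have stopped.
Minimum gap = 90.431 − 45.453 = 44.978 m.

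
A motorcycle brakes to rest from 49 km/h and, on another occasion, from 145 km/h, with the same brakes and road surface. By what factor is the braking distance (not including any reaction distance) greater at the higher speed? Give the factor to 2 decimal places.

Braking distance d = v²/(2a), so with a fixed, d ∝ v².
Factor = (145/49)² = 2.9592² = 8.7569.

Factor ≈ 8.76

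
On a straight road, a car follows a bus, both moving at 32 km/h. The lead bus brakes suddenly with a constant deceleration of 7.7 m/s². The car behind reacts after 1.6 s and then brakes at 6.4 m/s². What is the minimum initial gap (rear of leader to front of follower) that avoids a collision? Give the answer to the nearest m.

32 km/h ÷ 3.6 = 8.8889 m/s.
Leader travels v²/(2a_L) = 79.013 / 15.400 = 5.131 m before stopping.
Follower covers v·t_r = 8.8889 × 1.6 = 14.222 m while reacting, then v²/(2a_F) = 79.013 / 12.800 = 6.173 m while braking, for a total of 14.222 + 6.173 = 20.395 m.
Since a_F ≤ a_L and the follower starts braking later, the follower is never slower than the leader, so the closest approach is when both have stopped.
Minimum gap = 20.395 − 5.131 = 15.264 m.

Minimum gap ≈ 15 m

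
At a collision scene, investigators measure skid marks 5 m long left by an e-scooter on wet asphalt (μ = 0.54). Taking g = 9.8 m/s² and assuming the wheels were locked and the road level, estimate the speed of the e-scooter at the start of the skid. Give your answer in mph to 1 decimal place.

Initial speed ≈ 16.3 mph

Deceleration a = μg = 0.54 × 9.8 = 5.292 m/s².
v = √(2a·d) = √(2 × 5.292 × 5) = √52.920 = 7.2746 m/s.
= 7.2746 ÷ 0.44704 = 16.273 mph.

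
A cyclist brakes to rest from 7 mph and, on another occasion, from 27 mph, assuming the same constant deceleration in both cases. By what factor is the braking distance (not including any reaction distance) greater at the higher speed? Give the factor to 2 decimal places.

Factor ≈ 14.88

Braking distance d = v²/(2a), so with a fixed, d ∝ v².
Factor = (27/7)² = 3.8571² = 14.8772.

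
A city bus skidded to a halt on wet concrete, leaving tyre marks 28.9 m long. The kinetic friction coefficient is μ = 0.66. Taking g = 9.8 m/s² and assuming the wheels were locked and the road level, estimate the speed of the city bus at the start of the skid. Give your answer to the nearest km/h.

Deceleration a = μg = 0.66 × 9.8 = 6.468 m/s².
v = √(2a·d) = √(2 × 6.468 × 28.9) = √373.850 = 19.3352 m/s.
= 19.3352 × 3.6 = 69.607 km/h.

Initial speed ≈ 70 km/h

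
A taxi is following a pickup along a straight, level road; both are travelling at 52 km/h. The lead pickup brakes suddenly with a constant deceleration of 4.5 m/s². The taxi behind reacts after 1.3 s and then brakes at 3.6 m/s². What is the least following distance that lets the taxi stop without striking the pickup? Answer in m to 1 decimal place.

52 km/h ÷ 3.6 = 14.4444 m/s.
Leader travels v²/(2a_L) = 208.641 / 9.000 = 23.182 m before stopping.
Follower covers v·t_r = 14.4444 × 1.3 = 18.778 m while reacting, then v²/(2a_F) = 208.641 / 7.200 = 28.978 m while braking, for a total of 18.778 + 28.978 = 47.756 m.
Since a_F ≤ a_L and the follower starts braking later, the follower is never slower than the leader, so the closest approach is when both have stopped.
Minimum gap = 47.756 − 23.182 = 24.574 m.

Minimum gap ≈ 24.6 m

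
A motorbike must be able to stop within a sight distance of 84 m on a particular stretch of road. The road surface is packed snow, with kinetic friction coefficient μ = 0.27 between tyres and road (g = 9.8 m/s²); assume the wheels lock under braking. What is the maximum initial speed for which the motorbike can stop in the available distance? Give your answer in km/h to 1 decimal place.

a = μg = 0.27 × 9.8 = 2.646 m/s².
v²/(2a) = d ⇒ v = √(2 × 2.646 × 84) = √444.53 = 21.0839 m/s.
21.0839 m/s × 3.6 = 75.902 km/h.

Maximum speed ≈ 75.9 km/h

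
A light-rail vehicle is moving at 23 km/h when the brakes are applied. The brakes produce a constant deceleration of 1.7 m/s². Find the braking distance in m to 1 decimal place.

Braking distance ≈ 12.0 m

23 km/h ÷ 3.6 = 6.3889 m/s.
Braking distance = v²/(2a) = 6.3889² / (2 × 1.700) = 40.818 / 3.400 = 12.005 m.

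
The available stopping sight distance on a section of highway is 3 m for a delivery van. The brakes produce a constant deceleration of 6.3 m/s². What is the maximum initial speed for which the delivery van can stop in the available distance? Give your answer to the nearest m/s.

v²/(2a) = d ⇒ v = √(2 × 6.300 × 3) = √37.80 = 6.1482 m/s.

Maximum speed ≈ 6 m/s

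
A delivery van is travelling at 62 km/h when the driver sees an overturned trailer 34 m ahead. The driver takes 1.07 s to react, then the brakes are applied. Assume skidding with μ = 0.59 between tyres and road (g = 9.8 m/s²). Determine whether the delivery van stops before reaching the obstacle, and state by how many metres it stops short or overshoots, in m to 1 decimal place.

62 km/h ÷ 3.6 = 17.2222 m/s.
a = μg = 0.59 × 9.8 = 5.782 m/s².
Reaction distance = 17.2222 × 1.07 = 18.428 m.
Braking distance = v²/(2a) = 296.604 / 11.564 = 25.649 m.
Total stopping distance = 18.428 + 25.649 = 44.077 m, vs 34 m available — it cannot stop in time and overshoots by 44.077 − 34 = 10.077 m.

No — it overshoots by 10.1 m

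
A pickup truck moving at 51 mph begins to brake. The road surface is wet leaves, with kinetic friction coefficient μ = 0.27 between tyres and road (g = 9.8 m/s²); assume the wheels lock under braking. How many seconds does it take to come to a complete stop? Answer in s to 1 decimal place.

51 mph × 0.44704 = 22.7990 m/s.
a = μg = 0.27 × 9.8 = 2.646 m/s².
Braking time = v/a = 22.7990 / 2.646 = 8.616 s.

Braking time ≈ 8.6 s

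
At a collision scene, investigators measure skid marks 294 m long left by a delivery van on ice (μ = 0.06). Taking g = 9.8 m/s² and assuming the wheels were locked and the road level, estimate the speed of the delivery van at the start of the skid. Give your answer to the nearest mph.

Deceleration a = μg = 0.06 × 9.8 = 0.588 m/s².
v = √(2a·d) = √(2 × 0.588 × 294) = √345.744 = 18.5942 m/s.
= 18.5942 ÷ 0.44704 = 41.594 mph.

Initial speed ≈ 42 mph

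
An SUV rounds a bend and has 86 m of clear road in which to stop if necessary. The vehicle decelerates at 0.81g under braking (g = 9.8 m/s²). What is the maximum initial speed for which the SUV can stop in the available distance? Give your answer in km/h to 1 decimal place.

a = 0.81 × 9.8 = 7.938 m/s².
v²/(2a) = d ⇒ v = √(2 × 7.938 × 86) = √1365.34 = 36.9505 m/s.
36.9505 m/s × 3.6 = 133.022 km/h.

Maximum speed ≈ 133.0 km/h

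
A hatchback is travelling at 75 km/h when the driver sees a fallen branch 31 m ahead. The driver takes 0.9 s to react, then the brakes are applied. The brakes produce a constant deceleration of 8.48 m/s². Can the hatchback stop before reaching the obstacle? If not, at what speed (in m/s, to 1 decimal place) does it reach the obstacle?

No — it strikes the obstacle at 15.0 m/s

75 km/h ÷ 3.6 = 20.8333 m/s.
Reaction distance = 20.8333 × 0.9 = 18.750 m.
Braking distance needed to stop: v²/(2a) = 434.026 / 16.960 = 25.591 m, so total needed = 18.750 + 25.591 = 44.341 m > 31 m — it cannot stop.
Distance remaining when braking begins: 31 − 18.750 = 12.250 m.
v² = v₀² − 2a·d = 434.026 − 2 × 8.480 × 12.250 = 226.266 m²/s².
v = √226.266 = 15.042 m/s.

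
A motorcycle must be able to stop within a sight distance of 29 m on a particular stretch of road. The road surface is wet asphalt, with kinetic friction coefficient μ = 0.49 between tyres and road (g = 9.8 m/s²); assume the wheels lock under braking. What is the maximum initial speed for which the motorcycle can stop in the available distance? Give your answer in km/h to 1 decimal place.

Maximum speed ≈ 60.1 km/h

a = μg = 0.49 × 9.8 = 4.802 m/s².
v²/(2a) = d ⇒ v = √(2 × 4.802 × 29) = √278.52 = 16.6889 m/s.
16.6889 m/s × 3.6 = 60.080 km/h.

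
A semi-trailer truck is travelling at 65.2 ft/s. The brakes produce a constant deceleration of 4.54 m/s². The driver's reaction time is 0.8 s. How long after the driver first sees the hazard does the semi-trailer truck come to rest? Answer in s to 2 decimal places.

65.2 ft/s × 0.3048 = 19.8730 m/s.
Braking time = v/a = 19.8730 / 4.540 = 4.377 s.
Total = 0.8 + 4.377 = 5.177 s.

Total time ≈ 5.18 s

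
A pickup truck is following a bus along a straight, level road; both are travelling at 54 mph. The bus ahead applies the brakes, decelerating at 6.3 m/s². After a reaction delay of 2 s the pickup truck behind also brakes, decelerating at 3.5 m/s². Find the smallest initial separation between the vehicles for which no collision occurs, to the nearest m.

Minimum gap ≈ 85 m

54 mph × 0.44704 = 24.1402 m/s.
Leader travels v²/(2a_L) = 582.749 / 12.600 = 46.250 m before stopping.
Follower covers v·t_r = 24.1402 × 2 = 48.280 m while reacting, then v²/(2a_F) = 582.749 / 7.000 = 83.250 m while braking, for a total of 48.280 + 83.250 = 131.530 m.
Since a_F ≤ a_L and the follower starts braking later, the follower is never slower than the leader, so the closest approach is when both have stopped.
Minimum gap = 131.530 − 46.250 = 85.280 m.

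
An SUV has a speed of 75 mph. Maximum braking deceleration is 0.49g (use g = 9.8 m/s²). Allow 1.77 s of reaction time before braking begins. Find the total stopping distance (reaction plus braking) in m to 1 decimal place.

75 mph × 0.44704 = 33.5280 m/s.
a = 0.49 × 9.8 = 4.802 m/s².
Reaction distance = v·t_r = 33.5280 × 1.77 = 59.345 m.
Braking distance = v²/(2a) = 33.5280² / (2 × 4.802) = 1124.127 / 9.604 = 117.048 m.
Total = 59.345 + 117.048 = 176.393 m.

Total stopping distance ≈ 176.4 m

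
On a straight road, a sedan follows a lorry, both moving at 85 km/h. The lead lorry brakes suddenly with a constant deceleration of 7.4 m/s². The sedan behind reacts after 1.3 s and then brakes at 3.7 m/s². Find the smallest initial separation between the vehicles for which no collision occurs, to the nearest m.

Minimum gap ≈ 68 m

85 km/h ÷ 3.6 = 23.6111 m/s.
Leader travels v²/(2a_L) = 557.484 / 14.800 = 37.668 m before stopping.
Follower covers v·t_r = 23.6111 × 1.3 = 30.694 m while reacting, then v²/(2a_F) = 557.484 / 7.400 = 75.336 m while braking, for a total of 30.694 + 75.336 = 106.030 m.
Since a_F ≤ a_L and the follower starts braking later, the follower is never slower than the leader, so the closest approach is when both have stopped.
Minimum gap = 106.030 − 37.668 = 68.362 m.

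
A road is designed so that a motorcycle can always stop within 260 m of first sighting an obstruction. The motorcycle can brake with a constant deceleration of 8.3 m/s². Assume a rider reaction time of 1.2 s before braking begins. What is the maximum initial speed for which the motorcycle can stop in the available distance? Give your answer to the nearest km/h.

Maximum speed ≈ 203 km/h

Stopping distance: v·t_r + v²/(2a) = 260 with t_r = 1.2 s and a = 8.300 m/s².
So v² + 19.920 v − 4316.00 = 0.
Positive root: v = −a·t_r + √((a·t_r)² + 2a·d) = −9.960 + √(99.202 + 4316.00) = 56.4870 m/s.
56.4870 m/s × 3.6 = 203.353 km/h.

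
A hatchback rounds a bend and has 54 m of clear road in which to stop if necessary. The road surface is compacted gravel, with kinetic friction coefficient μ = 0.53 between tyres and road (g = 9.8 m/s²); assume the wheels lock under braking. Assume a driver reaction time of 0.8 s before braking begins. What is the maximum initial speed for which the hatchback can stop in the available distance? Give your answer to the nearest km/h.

Maximum speed ≈ 72 km/h

a = μg = 0.53 × 9.8 = 5.194 m/s².
Stopping distance: v·t_r + v²/(2a) = 54 with t_r = 0.8 s and a = 5.194 m/s².
So v² + 8.310 v − 560.95 = 0.
Positive root: v = −a·t_r + √((a·t_r)² + 2a·d) = −4.155 + √(17.264 + 560.95) = 19.8911 m/s.
19.8911 m/s × 3.6 = 71.608 km/h.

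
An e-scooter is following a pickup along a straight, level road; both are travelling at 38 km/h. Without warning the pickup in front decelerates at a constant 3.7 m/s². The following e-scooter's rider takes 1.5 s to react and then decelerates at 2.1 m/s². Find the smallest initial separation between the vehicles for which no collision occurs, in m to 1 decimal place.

38 km/h ÷ 3.6 = 10.5556 m/s.
Leader travels v²/(2a_L) = 111.421 / 7.400 = 15.057 m before stopping.
Follower covers v·t_r = 10.5556 × 1.5 = 15.833 m while reacting, then v²/(2a_F) = 111.421 / 4.200 = 26.529 m while braking, for a total of 15.833 + 26.529 = 42.362 m.
Since a_F ≤ a_L and the follower starts braking later, the follower is never slower than the leader, so the closest approach is when both have stopped.
Minimum gap = 42.362 − 15.057 = 27.305 m.

Minimum gap ≈ 27.3 m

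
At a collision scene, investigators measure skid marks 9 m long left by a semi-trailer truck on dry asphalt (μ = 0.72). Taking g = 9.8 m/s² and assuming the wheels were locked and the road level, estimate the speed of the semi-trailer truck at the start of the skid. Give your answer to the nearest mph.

Initial speed ≈ 25 mph

Deceleration a = μg = 0.72 × 9.8 = 7.056 m/s².
v = √(2a·d) = √(2 × 7.056 × 9) = √127.008 = 11.2698 m/s.
= 11.2698 ÷ 0.44704 = 25.210 mph.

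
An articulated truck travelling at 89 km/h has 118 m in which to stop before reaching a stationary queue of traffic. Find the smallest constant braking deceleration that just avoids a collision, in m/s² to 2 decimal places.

Required deceleration ≈ 2.59 m/s²

89 km/h ÷ 3.6 = 24.7222 m/s.
v² = 2a·d ⇒ a = v²/(2d) = 24.7222² / (2 × 118.000) = 611.187 / 236.000 = 2.5898 m/s².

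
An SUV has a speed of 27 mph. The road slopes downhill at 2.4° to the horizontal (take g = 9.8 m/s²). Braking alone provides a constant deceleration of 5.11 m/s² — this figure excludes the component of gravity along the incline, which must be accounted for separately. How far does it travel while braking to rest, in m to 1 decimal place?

27 mph × 0.44704 = 12.0701 m/s.
Gravity along the downhill slope reduces the braking deceleration: a_eff = 5.110 − 9.8·sin 2.4° = 5.110 − 0.410 = 4.700 m/s².
Braking distance = v²/(2a) = 12.0701² / (2 × 4.700) = 145.687 / 9.400 = 15.499 m.

Braking distance ≈ 15.5 m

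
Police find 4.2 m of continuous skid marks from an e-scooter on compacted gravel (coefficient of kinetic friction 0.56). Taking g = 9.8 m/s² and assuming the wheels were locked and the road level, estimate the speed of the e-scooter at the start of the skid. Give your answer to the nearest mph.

Initial speed ≈ 15 mph

Deceleration a = μg = 0.56 × 9.8 = 5.488 m/s².
v = √(2a·d) = √(2 × 5.488 × 4.2) = √46.099 = 6.7896 m/s.
= 6.7896 ÷ 0.44704 = 15.188 mph.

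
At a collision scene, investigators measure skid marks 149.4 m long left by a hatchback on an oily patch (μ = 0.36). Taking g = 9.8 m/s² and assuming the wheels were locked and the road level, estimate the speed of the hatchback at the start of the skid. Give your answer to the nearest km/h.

Initial speed ≈ 117 km/h

Deceleration a = μg = 0.36 × 9.8 = 3.528 m/s².
v = √(2a·d) = √(2 × 3.528 × 149.4) = √1054.166 = 32.4679 m/s.
= 32.4679 × 3.6 = 116.884 km/h.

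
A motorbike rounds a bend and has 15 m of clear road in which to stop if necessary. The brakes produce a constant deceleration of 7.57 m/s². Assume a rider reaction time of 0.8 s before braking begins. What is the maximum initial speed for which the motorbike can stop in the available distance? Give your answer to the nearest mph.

Maximum speed ≈ 23 mph

Stopping distance: v·t_r + v²/(2a) = 15 with t_r = 0.8 s and a = 7.570 m/s².
So v² + 12.112 v − 227.10 = 0.
Positive root: v = −a·t_r + √((a·t_r)² + 2a·d) = −6.056 + √(36.675 + 227.10) = 10.1852 m/s.
10.1852 m/s ÷ 0.44704 = 22.784 mph.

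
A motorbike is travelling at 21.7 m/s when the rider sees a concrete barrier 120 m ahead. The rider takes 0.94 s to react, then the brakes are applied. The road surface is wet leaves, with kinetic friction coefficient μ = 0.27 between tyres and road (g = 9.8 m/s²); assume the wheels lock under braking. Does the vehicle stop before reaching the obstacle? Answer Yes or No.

a = μg = 0.27 × 9.8 = 2.646 m/s².
Reaction distance = 21.7000 × 0.94 = 20.398 m.
Braking distance = v²/(2a) = 470.890 / 5.292 = 88.981 m.
Total stopping distance = 20.398 + 88.981 = 109.379 m, vs 120 m available — it stops with 120 − 109.379 = 10.621 m to spare.

Yes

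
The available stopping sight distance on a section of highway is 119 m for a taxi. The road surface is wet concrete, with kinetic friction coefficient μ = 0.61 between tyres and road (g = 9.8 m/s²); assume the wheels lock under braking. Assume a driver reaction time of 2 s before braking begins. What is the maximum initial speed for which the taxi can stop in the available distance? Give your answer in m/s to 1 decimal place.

a = μg = 0.61 × 9.8 = 5.978 m/s².
Stopping distance: v·t_r + v²/(2a) = 119 with t_r = 2 s and a = 5.978 m/s².
So v² + 23.912 v − 1422.76 = 0.
Positive root: v = −a·t_r + √((a·t_r)² + 2a·d) = −11.956 + √(142.946 + 1422.76) = 27.6130 m/s.

Maximum speed ≈ 27.6 m/s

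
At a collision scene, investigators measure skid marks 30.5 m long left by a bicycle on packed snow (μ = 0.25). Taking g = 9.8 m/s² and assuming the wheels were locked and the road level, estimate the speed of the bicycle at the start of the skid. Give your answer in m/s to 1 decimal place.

Initial speed ≈ 12.2 m/s

Deceleration a = μg = 0.25 × 9.8 = 2.450 m/s².
v = √(2a·d) = √(2 × 2.450 × 30.5) = √149.450 = 12.2250 m/s.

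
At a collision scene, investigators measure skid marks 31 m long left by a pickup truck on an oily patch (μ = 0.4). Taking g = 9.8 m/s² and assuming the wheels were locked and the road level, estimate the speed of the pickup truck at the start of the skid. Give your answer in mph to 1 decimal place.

Deceleration a = μg = 0.4 × 9.8 = 3.920 m/s².
v = √(2a·d) = √(2 × 3.920 × 31) = √243.040 = 15.5897 m/s.
= 15.5897 ÷ 0.44704 = 34.873 mph.

Initial speed ≈ 34.9 mph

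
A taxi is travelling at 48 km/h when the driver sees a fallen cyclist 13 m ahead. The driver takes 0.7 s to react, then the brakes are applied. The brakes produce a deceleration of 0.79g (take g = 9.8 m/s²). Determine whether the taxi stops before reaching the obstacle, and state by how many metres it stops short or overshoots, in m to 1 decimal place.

48 km/h ÷ 3.6 = 13.3333 m/s.
a = 0.79 × 9.8 = 7.742 m/s².
Reaction distance = 13.3333 × 0.7 = 9.333 m.
Braking distance = v²/(2a) = 177.777 / 15.484 = 11.481 m.
Total stopping distance = 9.333 + 11.481 = 20.814 m, vs 13 m available — it cannot stop in time and overshoots by 20.814 − 13 = 7.814 m.

No — it overshoots by 7.8 m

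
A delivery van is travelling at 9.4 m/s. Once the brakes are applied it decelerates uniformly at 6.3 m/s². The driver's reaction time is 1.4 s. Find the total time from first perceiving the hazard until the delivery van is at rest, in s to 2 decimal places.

Total time ≈ 2.89 s

Braking time = v/a = 9.4000 / 6.300 = 1.492 s.
Total = 1.4 + 1.492 = 2.892 s.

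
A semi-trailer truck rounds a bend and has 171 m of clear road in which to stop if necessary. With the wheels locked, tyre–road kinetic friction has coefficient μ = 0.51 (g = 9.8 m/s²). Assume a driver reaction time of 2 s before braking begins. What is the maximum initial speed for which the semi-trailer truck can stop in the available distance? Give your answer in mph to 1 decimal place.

a = μg = 0.51 × 9.8 = 4.998 m/s².
Stopping distance: v·t_r + v²/(2a) = 171 with t_r = 2 s and a = 4.998 m/s².
So v² + 19.992 v − 1709.32 = 0.
Positive root: v = −a·t_r + √((a·t_r)² + 2a·d) = −9.996 + √(99.920 + 1709.32) = 32.5392 m/s.
32.5392 m/s ÷ 0.44704 = 72.788 mph.

Maximum speed ≈ 72.8 mph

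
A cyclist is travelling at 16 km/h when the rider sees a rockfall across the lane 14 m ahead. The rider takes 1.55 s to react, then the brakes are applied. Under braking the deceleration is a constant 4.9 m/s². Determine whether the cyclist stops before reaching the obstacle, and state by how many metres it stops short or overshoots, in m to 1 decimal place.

16 km/h ÷ 3.6 = 4.4444 m/s.
Reaction distance = 4.4444 × 1.55 = 6.889 m.
Braking distance = v²/(2a) = 19.753 / 9.800 = 2.016 m.
Total stopping distance = 6.889 + 2.016 = 8.905 m, vs 14 m available — it stops with 14 − 8.905 = 5.095 m to spare.

Yes — it stops 5.1 m short of the obstacle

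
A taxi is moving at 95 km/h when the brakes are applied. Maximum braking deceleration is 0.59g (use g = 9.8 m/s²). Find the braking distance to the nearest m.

Braking distance ≈ 60 m

95 km/h ÷ 3.6 = 26.3889 m/s.
a = 0.59 × 9.8 = 5.782 m/s².
Braking distance = v²/(2a) = 26.3889² / (2 × 5.782) = 696.374 / 11.564 = 60.219 m.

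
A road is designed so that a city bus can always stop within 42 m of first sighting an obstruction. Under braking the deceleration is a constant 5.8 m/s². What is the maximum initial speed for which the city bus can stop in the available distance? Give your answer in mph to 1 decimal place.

Maximum speed ≈ 49.4 mph

v²/(2a) = d ⇒ v = √(2 × 5.800 × 42) = √487.20 = 22.0726 m/s.
22.0726 m/s ÷ 0.44704 = 49.375 mph.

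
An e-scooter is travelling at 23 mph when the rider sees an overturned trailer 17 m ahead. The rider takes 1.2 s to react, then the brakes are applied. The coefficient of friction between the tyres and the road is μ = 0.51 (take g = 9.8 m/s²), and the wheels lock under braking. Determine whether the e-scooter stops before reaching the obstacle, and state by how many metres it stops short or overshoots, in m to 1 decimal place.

No — it overshoots by 5.9 m

23 mph × 0.44704 = 10.2819 m/s.
a = μg = 0.51 × 9.8 = 4.998 m/s².
Reaction distance = 10.2819 × 1.2 = 12.338 m.
Braking distance = v²/(2a) = 105.717 / 9.996 = 10.576 m.
Total stopping distance = 12.338 + 10.576 = 22.914 m, vs 17 m available — it cannot stop in time and overshoots by 22.914 − 17 = 5.914 m.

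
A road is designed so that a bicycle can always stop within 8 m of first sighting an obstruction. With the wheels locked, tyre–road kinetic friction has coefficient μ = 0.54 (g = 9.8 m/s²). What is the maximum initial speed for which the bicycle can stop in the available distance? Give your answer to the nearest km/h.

a = μg = 0.54 × 9.8 = 5.292 m/s².
v²/(2a) = d ⇒ v = √(2 × 5.292 × 8) = √84.67 = 9.2016 m/s.
9.2016 m/s × 3.6 = 33.126 km/h.

Maximum speed ≈ 33 km/h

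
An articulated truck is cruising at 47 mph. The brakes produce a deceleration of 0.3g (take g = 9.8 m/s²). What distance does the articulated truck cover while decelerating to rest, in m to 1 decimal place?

47 mph × 0.44704 = 21.0109 m/s.
a = 0.3 × 9.8 = 2.940 m/s².
Braking distance = v²/(2a) = 21.0109² / (2 × 2.940) = 441.458 / 5.880 = 75.078 m.

Braking distance ≈ 75.1 m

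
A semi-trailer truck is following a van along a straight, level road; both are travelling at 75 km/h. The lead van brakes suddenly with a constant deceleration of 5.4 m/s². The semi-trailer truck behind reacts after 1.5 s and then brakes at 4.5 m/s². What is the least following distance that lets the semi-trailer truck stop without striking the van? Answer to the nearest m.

Minimum gap ≈ 39 m

75 km/h ÷ 3.6 = 20.8333 m/s.
Leader travels v²/(2a_L) = 434.026 / 10.800 = 40.188 m before stopping.
Follower covers v·t_r = 20.8333 × 1.5 = 31.250 m while reacting, then v²/(2a_F) = 434.026 / 9.000 = 48.225 m while braking, for a total of 31.250 + 48.225 = 79.475 m.
Since a_F ≤ a_L and the follower starts braking later, the follower is never slower than the leader, so the closest approach is when both have stopped.
Minimum gap = 79.475 − 40.188 = 39.287 m.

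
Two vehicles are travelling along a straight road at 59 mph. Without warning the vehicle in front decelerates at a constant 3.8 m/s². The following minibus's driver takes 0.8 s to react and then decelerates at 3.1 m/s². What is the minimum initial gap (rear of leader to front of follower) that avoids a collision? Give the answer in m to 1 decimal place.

59 mph × 0.44704 = 26.3754 m/s.
Leader travels v²/(2a_L) = 695.662 / 7.600 = 91.534 m before stopping.
Follower covers v·t_r = 26.3754 × 0.8 = 21.100 m while reacting, then v²/(2a_F) = 695.662 / 6.200 = 112.204 m while braking, for a total of 21.100 + 112.204 = 133.304 m.
Since a_F ≤ a_L and the follower starts braking later, the follower is never slower than the leader, so the closest approach is when both have stopped.
Minimum gap = 133.304 − 91.534 = 41.770 m.

Minimum gap ≈ 41.8 m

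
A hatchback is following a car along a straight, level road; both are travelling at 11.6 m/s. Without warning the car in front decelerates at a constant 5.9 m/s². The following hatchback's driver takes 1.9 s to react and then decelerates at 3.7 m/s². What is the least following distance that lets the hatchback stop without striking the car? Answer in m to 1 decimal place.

Leader travels v²/(2a_L) = 134.560 / 11.800 = 11.403 m before stopping.
Follower covers v·t_r = 11.6000 × 1.9 = 22.040 m while reacting, then v²/(2a_F) = 134.560 / 7.400 = 18.184 m while braking, for a total of 22.040 + 18.184 = 40.224 m.
Since a_F ≤ a_L and the follower starts braking later, the follower is never slower than the leader, so the closest approach is when both have stopped.
Minimum gap = 40.224 − 11.403 = 28.821 m.

Minimum gap ≈ 28.8 m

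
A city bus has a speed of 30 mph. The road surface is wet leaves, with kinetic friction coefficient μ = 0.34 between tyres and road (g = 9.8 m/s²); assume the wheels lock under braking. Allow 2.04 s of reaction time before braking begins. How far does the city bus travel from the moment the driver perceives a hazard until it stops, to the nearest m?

Total stopping distance ≈ 54 m

30 mph × 0.44704 = 13.4112 m/s.
a = μg = 0.34 × 9.8 = 3.332 m/s².
Reaction distance = v·t_r = 13.4112 × 2.04 = 27.359 m.
Braking distance = v²/(2a) = 13.4112² / (2 × 3.332) = 179.860 / 6.664 = 26.990 m.
Total = 27.359 + 26.990 = 54.349 m.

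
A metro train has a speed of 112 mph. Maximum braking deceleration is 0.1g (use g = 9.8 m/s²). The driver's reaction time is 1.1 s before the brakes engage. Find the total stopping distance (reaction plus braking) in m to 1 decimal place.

112 mph × 0.44704 = 50.0685 m/s.
a = 0.1 × 9.8 = 0.980 m/s².
Reaction distance = v·t_r = 50.0685 × 1.1 = 55.075 m.
Braking distance = v²/(2a) = 50.0685² / (2 × 0.980) = 2506.855 / 1.960 = 1279.008 m.
Total = 55.075 + 1279.008 = 1334.083 m.

Total stopping distance ≈ 1334.1 m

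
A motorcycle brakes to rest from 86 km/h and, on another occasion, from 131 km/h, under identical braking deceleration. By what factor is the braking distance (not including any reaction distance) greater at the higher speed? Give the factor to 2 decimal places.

Factor ≈ 2.32

Braking distance d = v²/(2a), so with a fixed, d ∝ v².
Factor = (131/86)² = 1.5233² = 2.3204.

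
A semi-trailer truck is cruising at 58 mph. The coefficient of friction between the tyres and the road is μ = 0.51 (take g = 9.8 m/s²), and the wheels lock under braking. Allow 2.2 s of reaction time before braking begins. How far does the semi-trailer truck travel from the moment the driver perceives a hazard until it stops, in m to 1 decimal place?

58 mph × 0.44704 = 25.9283 m/s.
a = μg = 0.51 × 9.8 = 4.998 m/s².
Reaction distance = v·t_r = 25.9283 × 2.2 = 57.042 m.
Braking distance = v²/(2a) = 25.9283² / (2 × 4.998) = 672.277 / 9.996 = 67.255 m.
Total = 57.042 + 67.255 = 124.297 m.

Total stopping distance ≈ 124.3 m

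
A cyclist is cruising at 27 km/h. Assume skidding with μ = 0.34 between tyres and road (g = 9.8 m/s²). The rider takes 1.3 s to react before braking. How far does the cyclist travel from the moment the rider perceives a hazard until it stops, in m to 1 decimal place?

Total stopping distance ≈ 18.2 m

27 km/h ÷ 3.6 = 7.5000 m/s.
a = μg = 0.34 × 9.8 = 3.332 m/s².
Reaction distance = v·t_r = 7.5000 × 1.3 = 9.750 m.
Braking distance = v²/(2a) = 7.5000² / (2 × 3.332) = 56.250 / 6.664 = 8.441 m.
Total = 9.750 + 8.441 = 18.191 m.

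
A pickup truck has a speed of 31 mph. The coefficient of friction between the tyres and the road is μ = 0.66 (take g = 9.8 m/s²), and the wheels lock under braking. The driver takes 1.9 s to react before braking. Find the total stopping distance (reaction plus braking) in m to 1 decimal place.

31 mph × 0.44704 = 13.8582 m/s.
a = μg = 0.66 × 9.8 = 6.468 m/s².
Reaction distance = v·t_r = 13.8582 × 1.9 = 26.331 m.
Braking distance = v²/(2a) = 13.8582² / (2 × 6.468) = 192.050 / 12.936 = 14.846 m.
Total = 26.331 + 14.846 = 41.177 m.

Total stopping distance ≈ 41.2 m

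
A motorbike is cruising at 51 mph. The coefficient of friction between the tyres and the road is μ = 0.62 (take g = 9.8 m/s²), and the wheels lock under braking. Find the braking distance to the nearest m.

51 mph × 0.44704 = 22.7990 m/s.
a = μg = 0.62 × 9.8 = 6.076 m/s².
Braking distance = v²/(2a) = 22.7990² / (2 × 6.076) = 519.794 / 12.152 = 42.774 m.

Braking distance ≈ 43 m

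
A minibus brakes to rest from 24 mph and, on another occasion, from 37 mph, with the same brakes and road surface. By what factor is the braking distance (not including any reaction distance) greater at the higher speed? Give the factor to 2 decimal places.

Braking distance d = v²/(2a), so with a fixed, d ∝ v².
Factor = (37/24)² = 1.5417² = 2.3768.

Factor ≈ 2.38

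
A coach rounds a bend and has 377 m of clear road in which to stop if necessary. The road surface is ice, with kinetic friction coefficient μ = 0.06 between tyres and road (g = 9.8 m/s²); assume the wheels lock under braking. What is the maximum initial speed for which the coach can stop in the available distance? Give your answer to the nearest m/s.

a = μg = 0.06 × 9.8 = 0.588 m/s².
v²/(2a) = d ⇒ v = √(2 × 0.588 × 377) = √443.35 = 21.0559 m/s.

Maximum speed ≈ 21 m/s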